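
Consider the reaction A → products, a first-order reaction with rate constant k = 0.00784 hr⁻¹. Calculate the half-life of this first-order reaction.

88.41 hr

Step 1: For a first-order reaction, t₁/₂ = ln(2)/k
Step 2: t₁/₂ = ln(2)/0.00784
Step 3: t₁/₂ = 0.6931/0.00784 = 88.41 hr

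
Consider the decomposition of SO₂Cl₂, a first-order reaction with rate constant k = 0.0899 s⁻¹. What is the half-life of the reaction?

7.71 s

Step 1: For a first-order reaction, t₁/₂ = ln(2)/k
Step 2: t₁/₂ = ln(2)/0.0899
Step 3: t₁/₂ = 0.6931/0.0899 = 7.71 s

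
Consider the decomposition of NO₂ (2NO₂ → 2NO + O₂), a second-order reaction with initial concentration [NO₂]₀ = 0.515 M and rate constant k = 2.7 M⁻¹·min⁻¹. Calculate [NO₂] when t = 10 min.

0.03455 M

Step 1: For a second-order reaction: 1/[NO₂] = 1/[NO₂]₀ + kt
Step 2: 1/[NO₂] = 1/0.515 + 2.7 × 10
Step 3: 1/[NO₂] = 1.942 + 27 = 28.94
Step 4: [NO₂] = 1/28.94 = 0.03455 M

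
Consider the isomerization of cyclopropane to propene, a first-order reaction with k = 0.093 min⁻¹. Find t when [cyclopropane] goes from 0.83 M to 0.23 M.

13.8 min

Step 1: For first-order: t = ln([cyclopropane]₀/[cyclopropane])/k
Step 2: t = ln(0.83/0.23)/0.093
Step 3: t = ln(3.609)/0.093
Step 4: t = 1.283/0.093 = 13.8 min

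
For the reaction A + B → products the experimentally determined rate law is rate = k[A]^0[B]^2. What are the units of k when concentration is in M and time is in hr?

M⁻¹·hr⁻¹

Step 1: Overall order = 0 + 2 = 2.
Step 2: rate has units M·hr⁻¹; [A]^0[B]^2 has units M^2.
Step 3: k = rate/([A]^0[B]^2), so units of k = M^(1-2)·hr⁻¹ = M⁻¹·hr⁻¹.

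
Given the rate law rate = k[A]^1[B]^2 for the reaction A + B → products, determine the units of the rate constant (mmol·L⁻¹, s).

(mmol·L⁻¹)⁻²·s⁻¹

Step 1: Overall order = 1 + 2 = 3.
Step 2: rate has units mmol·L⁻¹·s⁻¹; [A]^1[B]^2 has units (mmol·L⁻¹)^3.
Step 3: k = rate/([A]^1[B]^2), so units of k = (mmol·L⁻¹)^(1-3)·s⁻¹ = (mmol·L⁻¹)⁻²·s⁻¹.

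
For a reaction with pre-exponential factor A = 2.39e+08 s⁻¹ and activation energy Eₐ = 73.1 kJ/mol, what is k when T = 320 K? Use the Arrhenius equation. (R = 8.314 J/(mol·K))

2.79e-04 s⁻¹

Step 1: Use the Arrhenius equation: k = A × exp(-Eₐ/RT)
Step 2: Convert Eₐ to J/mol: 73.1 kJ/mol = 73100 J/mol
Step 3: Calculate the exponent: -Eₐ/(RT) = -73100/(8.314 × 320) = -27.47624
Step 4: k = 2.39e+08 × exp(-27.47624)
Step 5: k = 2.39e+08 × 1.16740e-12 = 2.7901e-04 s⁻¹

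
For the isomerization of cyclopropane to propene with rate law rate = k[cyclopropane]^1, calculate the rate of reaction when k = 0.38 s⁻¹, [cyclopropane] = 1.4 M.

0.532 M/s

Step 1: Identify the rate law: rate = k[cyclopropane]^1
Step 2: Substitute values: rate = 0.38 × (1.4)^1
Step 3: Calculate: rate = 0.38 × 1.4 = 0.532 M/s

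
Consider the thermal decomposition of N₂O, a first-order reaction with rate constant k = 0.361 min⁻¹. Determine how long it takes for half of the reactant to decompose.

1.92 min

Step 1: For a first-order reaction, t₁/₂ = ln(2)/k
Step 2: t₁/₂ = ln(2)/0.361
Step 3: t₁/₂ = 0.6931/0.361 = 1.92 min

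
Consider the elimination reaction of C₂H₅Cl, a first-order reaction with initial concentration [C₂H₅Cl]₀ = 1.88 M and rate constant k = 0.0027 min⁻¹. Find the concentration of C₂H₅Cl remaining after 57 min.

1.612 M

Step 1: For a first-order reaction: [C₂H₅Cl] = [C₂H₅Cl]₀ × e^(-kt)
Step 2: [C₂H₅Cl] = 1.88 × e^(-0.0027 × 57)
Step 3: [C₂H₅Cl] = 1.88 × e^(-0.1539)
Step 4: [C₂H₅Cl] = 1.88 × 0.857358 = 1.612 M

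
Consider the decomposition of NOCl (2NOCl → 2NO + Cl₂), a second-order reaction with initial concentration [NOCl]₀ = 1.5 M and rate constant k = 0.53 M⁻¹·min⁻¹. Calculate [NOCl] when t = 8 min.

0.2038 M

Step 1: For a second-order reaction: 1/[NOCl] = 1/[NOCl]₀ + kt
Step 2: 1/[NOCl] = 1/1.5 + 0.53 × 8
Step 3: 1/[NOCl] = 0.6667 + 4.24 = 4.907
Step 4: [NOCl] = 1/4.907 = 0.2038 M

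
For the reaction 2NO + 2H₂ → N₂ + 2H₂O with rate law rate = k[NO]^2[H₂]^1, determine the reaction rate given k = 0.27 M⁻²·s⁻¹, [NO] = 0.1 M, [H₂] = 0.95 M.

0.002565 M/s

Step 1: The rate law is rate = k[NO]^2[H₂]^1
Step 2: Substitute: rate = 0.27 × (0.1)^2 × (0.95)^1
Step 3: rate = 0.27 × 0.01 × 0.95 = 0.002565 M/s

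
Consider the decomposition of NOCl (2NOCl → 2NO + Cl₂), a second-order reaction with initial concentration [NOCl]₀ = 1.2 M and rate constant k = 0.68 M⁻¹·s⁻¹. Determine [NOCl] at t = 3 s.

0.348 M

Step 1: For a second-order reaction: 1/[NOCl] = 1/[NOCl]₀ + kt
Step 2: 1/[NOCl] = 1/1.2 + 0.68 × 3
Step 3: 1/[NOCl] = 0.8333 + 2.04 = 2.873
Step 4: [NOCl] = 1/2.873 = 0.348 M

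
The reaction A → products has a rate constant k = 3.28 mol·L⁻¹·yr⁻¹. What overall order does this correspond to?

zeroth order (0)

Step 1: The units of k for an nth-order reaction are (concentration)^(1-n)·(time)⁻¹.
Step 2: Here k has units mol·L⁻¹·yr⁻¹, so the concentration exponent is 1.
Step 3: 1 - n = 1 ⇒ n = 0. The reaction is zeroth order.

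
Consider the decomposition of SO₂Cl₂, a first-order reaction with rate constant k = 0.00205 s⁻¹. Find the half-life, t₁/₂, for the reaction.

338.1 s

Step 1: For a first-order reaction, t₁/₂ = ln(2)/k
Step 2: t₁/₂ = ln(2)/0.00205
Step 3: t₁/₂ = 0.6931/0.00205 = 338.1 s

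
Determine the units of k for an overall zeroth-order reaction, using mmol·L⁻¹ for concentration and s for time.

mmol·L⁻¹·s⁻¹

Step 1: For overall order n, rate = k × (concentration)^n.
Step 2: Rate has units mmol·L⁻¹·s⁻¹; concentration term has units (mmol·L⁻¹)^0.
Step 3: k = rate / (concentration)^n, so units of k = (mmol·L⁻¹)^(1-0)·s⁻¹ = mmol·L⁻¹·s⁻¹.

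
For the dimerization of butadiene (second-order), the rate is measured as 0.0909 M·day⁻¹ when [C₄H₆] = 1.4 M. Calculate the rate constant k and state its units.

0.04638 M⁻¹·day⁻¹

Step 1: rate = k[C₄H₆]^2, so k = rate / [C₄H₆]^2.
Step 2: k = 0.0909 / (1.4)^2 = 0.0909 / 1.96.
Step 3: k = 0.04638 M⁻¹·day⁻¹.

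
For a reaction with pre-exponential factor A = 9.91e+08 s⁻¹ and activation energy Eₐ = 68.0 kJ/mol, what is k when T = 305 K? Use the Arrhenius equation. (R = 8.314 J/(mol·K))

2.24e-03 s⁻¹

Step 1: Use the Arrhenius equation: k = A × exp(-Eₐ/RT)
Step 2: Convert Eₐ to J/mol: 68.0 kJ/mol = 68000 J/mol
Step 3: Calculate the exponent: -Eₐ/(RT) = -68000/(8.314 × 305) = -26.81631
Step 4: k = 9.91e+08 × exp(-26.81631)
Step 5: k = 9.91e+08 × 2.25852e-12 = 2.2382e-03 s⁻¹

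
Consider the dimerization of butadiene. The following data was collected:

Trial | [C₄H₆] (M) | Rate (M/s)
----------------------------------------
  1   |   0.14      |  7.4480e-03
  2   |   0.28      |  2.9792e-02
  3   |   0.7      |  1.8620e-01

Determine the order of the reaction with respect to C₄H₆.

second order (2)

Step 1: Compare trials to find order n where rate₂/rate₁ = ([C₄H₆]₂/[C₄H₆]₁)^n
Step 2: rate₂/rate₁ = 2.9792e-02/7.4480e-03 = 4
Step 3: [C₄H₆]₂/[C₄H₆]₁ = 0.28/0.14 = 2
Step 4: n = ln(4)/ln(2) = 2.00 ≈ 2
Step 5: The reaction is second order in C₄H₆.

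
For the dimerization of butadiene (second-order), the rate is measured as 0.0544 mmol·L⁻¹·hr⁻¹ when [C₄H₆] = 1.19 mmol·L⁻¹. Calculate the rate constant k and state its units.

0.03842 (mmol·L⁻¹)⁻¹·hr⁻¹

Step 1: rate = k[C₄H₆]^2, so k = rate / [C₄H₆]^2.
Step 2: k = 0.0544 / (1.19)^2 = 0.0544 / 1.416.
Step 3: k = 0.03842 (mmol·L⁻¹)⁻¹·hr⁻¹.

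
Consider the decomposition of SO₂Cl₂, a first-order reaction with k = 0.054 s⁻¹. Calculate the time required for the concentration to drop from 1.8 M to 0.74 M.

16.46 s

Step 1: For first-order: t = ln([SO₂Cl₂]₀/[SO₂Cl₂])/k
Step 2: t = ln(1.8/0.74)/0.054
Step 3: t = ln(2.432)/0.054
Step 4: t = 0.8889/0.054 = 16.46 s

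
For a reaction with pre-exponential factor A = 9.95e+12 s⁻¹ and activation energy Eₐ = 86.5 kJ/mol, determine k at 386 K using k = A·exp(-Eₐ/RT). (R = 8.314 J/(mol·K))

1.96e+01 s⁻¹

Step 1: Use the Arrhenius equation: k = A × exp(-Eₐ/RT)
Step 2: Convert Eₐ to J/mol: 86.5 kJ/mol = 86500 J/mol
Step 3: Calculate the exponent: -Eₐ/(RT) = -86500/(8.314 × 386) = -26.95372
Step 4: k = 9.95e+12 × exp(-26.95372)
Step 5: k = 9.95e+12 × 1.96856e-12 = 1.9587e+01 s⁻¹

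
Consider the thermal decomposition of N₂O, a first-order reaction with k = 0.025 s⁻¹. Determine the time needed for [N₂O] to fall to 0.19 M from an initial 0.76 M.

55.45 s

Step 1: For first-order: t = ln([N₂O]₀/[N₂O])/k
Step 2: t = ln(0.76/0.19)/0.025
Step 3: t = ln(4)/0.025
Step 4: t = 1.386/0.025 = 55.45 s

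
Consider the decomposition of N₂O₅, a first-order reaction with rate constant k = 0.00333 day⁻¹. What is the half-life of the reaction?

208.2 day

Step 1: For a first-order reaction, t₁/₂ = ln(2)/k
Step 2: t₁/₂ = ln(2)/0.00333
Step 3: t₁/₂ = 0.6931/0.00333 = 208.2 day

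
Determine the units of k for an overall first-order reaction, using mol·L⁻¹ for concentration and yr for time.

yr⁻¹

Step 1: For overall order n, rate = k × (concentration)^n.
Step 2: Rate has units mol·L⁻¹·yr⁻¹; concentration term has units (mol·L⁻¹)^1.
Step 3: k = rate / (concentration)^n, so units of k = (mol·L⁻¹)^(1-1)·yr⁻¹ = yr⁻¹.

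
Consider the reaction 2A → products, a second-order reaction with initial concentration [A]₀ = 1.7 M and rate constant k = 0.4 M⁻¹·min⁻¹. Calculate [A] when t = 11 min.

0.2005 M

Step 1: For a second-order reaction: 1/[A] = 1/[A]₀ + kt
Step 2: 1/[A] = 1/1.7 + 0.4 × 11
Step 3: 1/[A] = 0.5882 + 4.4 = 4.988
Step 4: [A] = 1/4.988 = 0.2005 M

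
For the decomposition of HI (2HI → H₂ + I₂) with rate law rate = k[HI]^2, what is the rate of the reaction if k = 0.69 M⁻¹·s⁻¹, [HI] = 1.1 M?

0.8349 M/s

Step 1: Identify the rate law: rate = k[HI]^2
Step 2: Substitute values: rate = 0.69 × (1.1)^2
Step 3: Calculate: rate = 0.69 × 1.21 = 0.8349 M/s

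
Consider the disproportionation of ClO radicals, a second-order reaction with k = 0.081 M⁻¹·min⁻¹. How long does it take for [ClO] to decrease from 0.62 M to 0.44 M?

8.146 min

Step 1: For second-order: t = (1/[ClO] - 1/[ClO]₀)/k
Step 2: t = (1/0.44 - 1/0.62)/0.081
Step 3: t = (2.273 - 1.613)/0.081
Step 4: t = 0.6598/0.081 = 8.146 min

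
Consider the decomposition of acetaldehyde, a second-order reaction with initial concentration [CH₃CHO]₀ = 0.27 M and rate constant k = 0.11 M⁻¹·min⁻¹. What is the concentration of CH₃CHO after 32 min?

0.1384 M

Step 1: For a second-order reaction: 1/[CH₃CHO] = 1/[CH₃CHO]₀ + kt
Step 2: 1/[CH₃CHO] = 1/0.27 + 0.11 × 32
Step 3: 1/[CH₃CHO] = 3.704 + 3.52 = 7.224
Step 4: [CH₃CHO] = 1/7.224 = 0.1384 M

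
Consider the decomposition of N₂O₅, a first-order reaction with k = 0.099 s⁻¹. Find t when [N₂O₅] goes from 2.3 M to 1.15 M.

7.001 s

Step 1: For first-order: t = ln([N₂O₅]₀/[N₂O₅])/k
Step 2: t = ln(2.3/1.15)/0.099
Step 3: t = ln(2)/0.099
Step 4: t = 0.6931/0.099 = 7.001 s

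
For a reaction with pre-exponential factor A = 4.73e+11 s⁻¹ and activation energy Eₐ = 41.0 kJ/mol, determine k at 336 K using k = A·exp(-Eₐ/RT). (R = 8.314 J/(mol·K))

2.00e+05 s⁻¹

Step 1: Use the Arrhenius equation: k = A × exp(-Eₐ/RT)
Step 2: Convert Eₐ to J/mol: 41.0 kJ/mol = 41000 J/mol
Step 3: Calculate the exponent: -Eₐ/(RT) = -41000/(8.314 × 336) = -14.67691
Step 4: k = 4.73e+11 × exp(-14.67691)
Step 5: k = 4.73e+11 × 4.22570e-07 = 1.9988e+05 s⁻¹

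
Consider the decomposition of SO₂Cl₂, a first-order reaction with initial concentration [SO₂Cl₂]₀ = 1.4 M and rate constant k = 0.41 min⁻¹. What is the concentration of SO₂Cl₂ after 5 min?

0.1802 M

Step 1: For a first-order reaction: [SO₂Cl₂] = [SO₂Cl₂]₀ × e^(-kt)
Step 2: [SO₂Cl₂] = 1.4 × e^(-0.41 × 5)
Step 3: [SO₂Cl₂] = 1.4 × e^(-2.05)
Step 4: [SO₂Cl₂] = 1.4 × 0.128735 = 0.1802 M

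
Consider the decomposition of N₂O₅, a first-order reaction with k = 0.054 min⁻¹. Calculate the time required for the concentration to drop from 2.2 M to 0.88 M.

16.97 min

Step 1: For first-order: t = ln([N₂O₅]₀/[N₂O₅])/k
Step 2: t = ln(2.2/0.88)/0.054
Step 3: t = ln(2.5)/0.054
Step 4: t = 0.9163/0.054 = 16.97 min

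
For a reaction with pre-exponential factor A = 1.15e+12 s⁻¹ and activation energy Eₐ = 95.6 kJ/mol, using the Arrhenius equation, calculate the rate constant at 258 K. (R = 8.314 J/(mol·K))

5.07e-08 s⁻¹

Step 1: Use the Arrhenius equation: k = A × exp(-Eₐ/RT)
Step 2: Convert Eₐ to J/mol: 95.6 kJ/mol = 95600 J/mol
Step 3: Calculate the exponent: -Eₐ/(RT) = -95600/(8.314 × 258) = -44.56852
Step 4: k = 1.15e+12 × exp(-44.56852)
Step 5: k = 1.15e+12 × 4.40695e-20 = 5.0680e-08 s⁻¹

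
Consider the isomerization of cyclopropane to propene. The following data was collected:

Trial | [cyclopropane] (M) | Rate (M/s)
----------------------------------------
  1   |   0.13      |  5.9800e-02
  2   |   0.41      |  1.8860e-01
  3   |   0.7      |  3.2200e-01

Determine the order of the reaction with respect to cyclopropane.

first order (1)

Step 1: Compare trials to find order n where rate₂/rate₁ = ([cyclopropane]₂/[cyclopropane]₁)^n
Step 2: rate₂/rate₁ = 1.8860e-01/5.9800e-02 = 3.154
Step 3: [cyclopropane]₂/[cyclopropane]₁ = 0.41/0.13 = 3.154
Step 4: n = ln(3.154)/ln(3.154) = 1.00 ≈ 1
Step 5: The reaction is first order in cyclopropane.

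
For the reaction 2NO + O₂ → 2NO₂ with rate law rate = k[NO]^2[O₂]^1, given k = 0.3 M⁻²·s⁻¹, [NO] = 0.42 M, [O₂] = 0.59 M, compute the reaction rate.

0.03122 M/s

Step 1: The rate law is rate = k[NO]^2[O₂]^1
Step 2: Substitute: rate = 0.3 × (0.42)^2 × (0.59)^1
Step 3: rate = 0.3 × 0.1764 × 0.59 = 0.0312228 M/s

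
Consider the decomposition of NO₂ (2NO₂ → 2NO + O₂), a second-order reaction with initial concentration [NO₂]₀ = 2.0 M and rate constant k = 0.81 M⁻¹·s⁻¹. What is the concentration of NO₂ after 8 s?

0.1433 M

Step 1: For a second-order reaction: 1/[NO₂] = 1/[NO₂]₀ + kt
Step 2: 1/[NO₂] = 1/2.0 + 0.81 × 8
Step 3: 1/[NO₂] = 0.5 + 6.48 = 6.98
Step 4: [NO₂] = 1/6.98 = 0.1433 M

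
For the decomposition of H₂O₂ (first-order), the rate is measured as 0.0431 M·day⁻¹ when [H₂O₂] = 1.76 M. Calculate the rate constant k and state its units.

0.02449 day⁻¹

Step 1: rate = k[H₂O₂]^1, so k = rate / [H₂O₂]^1.
Step 2: k = 0.0431 / (1.76)^1 = 0.0431 / 1.76.
Step 3: k = 0.02449 day⁻¹.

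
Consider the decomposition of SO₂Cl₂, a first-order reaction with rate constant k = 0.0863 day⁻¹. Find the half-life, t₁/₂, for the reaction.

8.032 day

Step 1: For a first-order reaction, t₁/₂ = ln(2)/k
Step 2: t₁/₂ = ln(2)/0.0863
Step 3: t₁/₂ = 0.6931/0.0863 = 8.032 day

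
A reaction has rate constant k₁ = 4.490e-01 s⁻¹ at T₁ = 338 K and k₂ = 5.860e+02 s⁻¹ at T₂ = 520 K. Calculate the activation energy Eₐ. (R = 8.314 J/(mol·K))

57.6 kJ/mol

Step 1: Use the two-temperature Arrhenius form: ln(k₂/k₁) = -Eₐ/R × (1/T₂ - 1/T₁)
Step 2: ln(k₂/k₁) = ln(5.860e+02/4.490e-01) = ln(1305.12) = 7.17405
Step 3: 1/T₂ - 1/T₁ = 1/520 - 1/338 = -1.035503e-03 K⁻¹
Step 4: Eₐ = -R × ln(k₂/k₁) / (1/T₂ - 1/T₁) = -8.314 × 7.17405 / -1.035503e-03
Step 5: Eₐ = 5.7600e+04 J/mol = 57.6 kJ/mol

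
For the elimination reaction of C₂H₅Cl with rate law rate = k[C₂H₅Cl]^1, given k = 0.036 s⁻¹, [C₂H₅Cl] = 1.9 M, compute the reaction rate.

0.0684 M/s

Step 1: Identify the rate law: rate = k[C₂H₅Cl]^1
Step 2: Substitute values: rate = 0.036 × (1.9)^1
Step 3: Calculate: rate = 0.036 × 1.9 = 0.0684 M/s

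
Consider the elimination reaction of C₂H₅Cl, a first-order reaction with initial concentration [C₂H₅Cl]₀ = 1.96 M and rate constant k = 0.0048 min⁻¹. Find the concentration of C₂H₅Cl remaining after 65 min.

1.435 M

Step 1: For a first-order reaction: [C₂H₅Cl] = [C₂H₅Cl]₀ × e^(-kt)
Step 2: [C₂H₅Cl] = 1.96 × e^(-0.0048 × 65)
Step 3: [C₂H₅Cl] = 1.96 × e^(-0.312)
Step 4: [C₂H₅Cl] = 1.96 × 0.731982 = 1.435 M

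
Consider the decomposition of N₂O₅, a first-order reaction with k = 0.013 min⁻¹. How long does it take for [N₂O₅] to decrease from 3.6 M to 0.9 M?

106.6 min

Step 1: For first-order: t = ln([N₂O₅]₀/[N₂O₅])/k
Step 2: t = ln(3.6/0.9)/0.013
Step 3: t = ln(4)/0.013
Step 4: t = 1.386/0.013 = 106.6 min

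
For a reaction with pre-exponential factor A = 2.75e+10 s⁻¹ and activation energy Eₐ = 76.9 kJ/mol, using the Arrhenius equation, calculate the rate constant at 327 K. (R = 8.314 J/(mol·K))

1.43e-02 s⁻¹

Step 1: Use the Arrhenius equation: k = A × exp(-Eₐ/RT)
Step 2: Convert Eₐ to J/mol: 76.9 kJ/mol = 76900 J/mol
Step 3: Calculate the exponent: -Eₐ/(RT) = -76900/(8.314 × 327) = -28.28581
Step 4: k = 2.75e+10 × exp(-28.28581)
Step 5: k = 2.75e+10 × 5.19552e-13 = 1.4288e-02 s⁻¹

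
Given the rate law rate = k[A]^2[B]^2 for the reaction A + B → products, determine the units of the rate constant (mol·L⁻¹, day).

(mol·L⁻¹)⁻³·day⁻¹

Step 1: Overall order = 2 + 2 = 4.
Step 2: rate has units mol·L⁻¹·day⁻¹; [A]^2[B]^2 has units (mol·L⁻¹)^4.
Step 3: k = rate/([A]^2[B]^2), so units of k = (mol·L⁻¹)^(1-4)·day⁻¹ = (mol·L⁻¹)⁻³·day⁻¹.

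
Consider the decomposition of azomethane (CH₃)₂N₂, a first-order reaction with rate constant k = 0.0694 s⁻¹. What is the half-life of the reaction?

9.988 s

Step 1: For a first-order reaction, t₁/₂ = ln(2)/k
Step 2: t₁/₂ = ln(2)/0.0694
Step 3: t₁/₂ = 0.6931/0.0694 = 9.988 s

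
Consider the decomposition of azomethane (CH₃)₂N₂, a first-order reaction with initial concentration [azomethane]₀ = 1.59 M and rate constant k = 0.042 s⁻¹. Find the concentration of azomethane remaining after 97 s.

0.02704 M

Step 1: For a first-order reaction: [azomethane] = [azomethane]₀ × e^(-kt)
Step 2: [azomethane] = 1.59 × e^(-0.042 × 97)
Step 3: [azomethane] = 1.59 × e^(-4.074)
Step 4: [azomethane] = 1.59 × 0.0170092 = 0.02704 M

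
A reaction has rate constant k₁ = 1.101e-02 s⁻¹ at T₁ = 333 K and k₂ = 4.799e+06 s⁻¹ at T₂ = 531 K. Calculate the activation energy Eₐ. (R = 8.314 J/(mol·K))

147.7 kJ/mol

Step 1: Use the two-temperature Arrhenius form: ln(k₂/k₁) = -Eₐ/R × (1/T₂ - 1/T₁)
Step 2: ln(k₂/k₁) = ln(4.799e+06/1.101e-02) = ln(4.35876e+08) = 19.8929
Step 3: 1/T₂ - 1/T₁ = 1/531 - 1/333 = -1.119764e-03 K⁻¹
Step 4: Eₐ = -R × ln(k₂/k₁) / (1/T₂ - 1/T₁) = -8.314 × 19.8929 / -1.119764e-03
Step 5: Eₐ = 1.4770e+05 J/mol = 147.7 kJ/mol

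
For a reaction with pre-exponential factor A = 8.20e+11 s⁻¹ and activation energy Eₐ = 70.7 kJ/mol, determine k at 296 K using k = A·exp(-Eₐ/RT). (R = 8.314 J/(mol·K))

2.74e-01 s⁻¹

Step 1: Use the Arrhenius equation: k = A × exp(-Eₐ/RT)
Step 2: Convert Eₐ to J/mol: 70.7 kJ/mol = 70700 J/mol
Step 3: Calculate the exponent: -Eₐ/(RT) = -70700/(8.314 × 296) = -28.72881
Step 4: k = 8.20e+11 × exp(-28.72881)
Step 5: k = 8.20e+11 × 3.33608e-13 = 2.7356e-01 s⁻¹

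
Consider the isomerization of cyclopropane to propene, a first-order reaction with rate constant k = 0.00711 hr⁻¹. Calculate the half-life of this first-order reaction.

97.49 hr

Step 1: For a first-order reaction, t₁/₂ = ln(2)/k
Step 2: t₁/₂ = ln(2)/0.00711
Step 3: t₁/₂ = 0.6931/0.00711 = 97.49 hr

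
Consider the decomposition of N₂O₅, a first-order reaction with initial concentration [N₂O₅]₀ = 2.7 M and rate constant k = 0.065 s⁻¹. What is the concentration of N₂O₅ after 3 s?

2.222 M

Step 1: For a first-order reaction: [N₂O₅] = [N₂O₅]₀ × e^(-kt)
Step 2: [N₂O₅] = 2.7 × e^(-0.065 × 3)
Step 3: [N₂O₅] = 2.7 × e^(-0.195)
Step 4: [N₂O₅] = 2.7 × 0.822835 = 2.222 M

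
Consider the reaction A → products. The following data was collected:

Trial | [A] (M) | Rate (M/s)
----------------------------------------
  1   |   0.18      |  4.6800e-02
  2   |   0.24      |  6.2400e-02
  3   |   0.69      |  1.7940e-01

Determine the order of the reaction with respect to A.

first order (1)

Step 1: Compare trials to find order n where rate₂/rate₁ = ([A]₂/[A]₁)^n
Step 2: rate₂/rate₁ = 6.2400e-02/4.6800e-02 = 1.333
Step 3: [A]₂/[A]₁ = 0.24/0.18 = 1.333
Step 4: n = ln(1.333)/ln(1.333) = 1.00 ≈ 1
Step 5: The reaction is first order in A.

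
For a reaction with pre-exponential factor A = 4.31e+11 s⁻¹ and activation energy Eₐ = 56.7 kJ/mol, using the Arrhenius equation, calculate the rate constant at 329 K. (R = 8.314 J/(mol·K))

4.29e+02 s⁻¹

Step 1: Use the Arrhenius equation: k = A × exp(-Eₐ/RT)
Step 2: Convert Eₐ to J/mol: 56.7 kJ/mol = 56700 J/mol
Step 3: Calculate the exponent: -Eₐ/(RT) = -56700/(8.314 × 329) = -20.72894
Step 4: k = 4.31e+11 × exp(-20.72894)
Step 5: k = 4.31e+11 × 9.94342e-10 = 4.2856e+02 s⁻¹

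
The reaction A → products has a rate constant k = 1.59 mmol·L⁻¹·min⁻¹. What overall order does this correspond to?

zeroth order (0)

Step 1: The units of k for an nth-order reaction are (concentration)^(1-n)·(time)⁻¹.
Step 2: Here k has units mmol·L⁻¹·min⁻¹, so the concentration exponent is 1.
Step 3: 1 - n = 1 ⇒ n = 0. The reaction is zeroth order.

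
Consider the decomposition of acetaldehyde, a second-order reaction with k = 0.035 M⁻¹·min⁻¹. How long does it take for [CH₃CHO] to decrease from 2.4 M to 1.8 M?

3.968 min

Step 1: For second-order: t = (1/[CH₃CHO] - 1/[CH₃CHO]₀)/k
Step 2: t = (1/1.8 - 1/2.4)/0.035
Step 3: t = (0.5556 - 0.4167)/0.035
Step 4: t = 0.1389/0.035 = 3.968 min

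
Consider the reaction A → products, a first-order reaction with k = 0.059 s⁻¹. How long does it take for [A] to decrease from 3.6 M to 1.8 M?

11.75 s

Step 1: For first-order: t = ln([A]₀/[A])/k
Step 2: t = ln(3.6/1.8)/0.059
Step 3: t = ln(2)/0.059
Step 4: t = 0.6931/0.059 = 11.75 s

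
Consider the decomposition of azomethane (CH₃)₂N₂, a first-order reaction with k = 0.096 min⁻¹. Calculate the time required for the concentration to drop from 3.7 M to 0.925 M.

14.44 min

Step 1: For first-order: t = ln([azomethane]₀/[azomethane])/k
Step 2: t = ln(3.7/0.925)/0.096
Step 3: t = ln(4)/0.096
Step 4: t = 1.386/0.096 = 14.44 min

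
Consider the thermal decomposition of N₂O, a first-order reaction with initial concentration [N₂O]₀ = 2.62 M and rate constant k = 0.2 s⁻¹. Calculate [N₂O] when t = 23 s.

0.02634 M

Step 1: For a first-order reaction: [N₂O] = [N₂O]₀ × e^(-kt)
Step 2: [N₂O] = 2.62 × e^(-0.2 × 23)
Step 3: [N₂O] = 2.62 × e^(-4.6)
Step 4: [N₂O] = 2.62 × 0.0100518 = 0.02634 M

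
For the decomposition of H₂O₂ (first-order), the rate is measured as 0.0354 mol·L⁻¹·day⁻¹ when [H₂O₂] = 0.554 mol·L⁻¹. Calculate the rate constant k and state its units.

0.0639 day⁻¹

Step 1: rate = k[H₂O₂]^1, so k = rate / [H₂O₂]^1.
Step 2: k = 0.0354 / (0.554)^1 = 0.0354 / 0.554.
Step 3: k = 0.0639 day⁻¹.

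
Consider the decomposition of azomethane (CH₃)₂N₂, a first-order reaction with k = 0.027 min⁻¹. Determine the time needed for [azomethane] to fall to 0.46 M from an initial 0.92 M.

25.67 min

Step 1: For first-order: t = ln([azomethane]₀/[azomethane])/k
Step 2: t = ln(0.92/0.46)/0.027
Step 3: t = ln(2)/0.027
Step 4: t = 0.6931/0.027 = 25.67 min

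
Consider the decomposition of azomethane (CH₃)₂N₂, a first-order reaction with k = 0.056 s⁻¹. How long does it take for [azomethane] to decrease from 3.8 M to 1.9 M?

12.38 s

Step 1: For first-order: t = ln([azomethane]₀/[azomethane])/k
Step 2: t = ln(3.8/1.9)/0.056
Step 3: t = ln(2)/0.056
Step 4: t = 0.6931/0.056 = 12.38 s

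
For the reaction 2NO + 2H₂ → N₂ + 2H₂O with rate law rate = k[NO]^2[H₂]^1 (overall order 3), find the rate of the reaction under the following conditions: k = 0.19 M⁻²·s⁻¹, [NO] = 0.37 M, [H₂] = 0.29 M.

0.007543 M/s

Step 1: The rate law is rate = k[NO]^2[H₂]^1, overall order = 2+1 = 3
Step 2: Substitute values: rate = 0.19 × (0.37)^2 × (0.29)^1
Step 3: rate = 0.19 × 0.1369 × 0.29 = 0.00754319 M/s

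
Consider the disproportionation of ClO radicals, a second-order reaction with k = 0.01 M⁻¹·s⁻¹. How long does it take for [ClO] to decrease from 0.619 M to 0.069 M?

1288 s

Step 1: For second-order: t = (1/[ClO] - 1/[ClO]₀)/k
Step 2: t = (1/0.069 - 1/0.619)/0.01
Step 3: t = (14.49 - 1.616)/0.01
Step 4: t = 12.88/0.01 = 1288 s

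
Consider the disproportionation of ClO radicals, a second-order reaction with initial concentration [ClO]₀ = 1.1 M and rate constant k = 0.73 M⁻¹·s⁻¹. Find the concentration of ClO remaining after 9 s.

0.1337 M

Step 1: For a second-order reaction: 1/[ClO] = 1/[ClO]₀ + kt
Step 2: 1/[ClO] = 1/1.1 + 0.73 × 9
Step 3: 1/[ClO] = 0.9091 + 6.57 = 7.479
Step 4: [ClO] = 1/7.479 = 0.1337 M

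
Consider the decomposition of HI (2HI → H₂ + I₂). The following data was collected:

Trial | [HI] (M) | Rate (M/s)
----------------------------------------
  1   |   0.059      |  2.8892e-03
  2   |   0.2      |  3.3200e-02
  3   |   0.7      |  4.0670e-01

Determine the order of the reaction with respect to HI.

second order (2)

Step 1: Compare trials to find order n where rate₂/rate₁ = ([HI]₂/[HI]₁)^n
Step 2: rate₂/rate₁ = 3.3200e-02/2.8892e-03 = 11.49
Step 3: [HI]₂/[HI]₁ = 0.2/0.059 = 3.39
Step 4: n = ln(11.49)/ln(3.39) = 2.00 ≈ 2
Step 5: The reaction is second order in HI.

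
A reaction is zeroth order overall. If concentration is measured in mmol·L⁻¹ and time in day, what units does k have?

mmol·L⁻¹·day⁻¹

Step 1: For overall order n, rate = k × (concentration)^n.
Step 2: Rate has units mmol·L⁻¹·day⁻¹; concentration term has units (mmol·L⁻¹)^0.
Step 3: k = rate / (concentration)^n, so units of k = (mmol·L⁻¹)^(1-0)·day⁻¹ = mmol·L⁻¹·day⁻¹.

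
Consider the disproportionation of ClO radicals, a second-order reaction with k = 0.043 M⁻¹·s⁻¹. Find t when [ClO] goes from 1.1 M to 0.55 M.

21.14 s

Step 1: For second-order: t = (1/[ClO] - 1/[ClO]₀)/k
Step 2: t = (1/0.55 - 1/1.1)/0.043
Step 3: t = (1.818 - 0.9091)/0.043
Step 4: t = 0.9091/0.043 = 21.14 s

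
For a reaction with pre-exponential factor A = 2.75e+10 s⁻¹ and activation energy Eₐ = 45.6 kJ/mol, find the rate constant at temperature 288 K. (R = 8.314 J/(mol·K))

1.47e+02 s⁻¹

Step 1: Use the Arrhenius equation: k = A × exp(-Eₐ/RT)
Step 2: Convert Eₐ to J/mol: 45.6 kJ/mol = 45600 J/mol
Step 3: Calculate the exponent: -Eₐ/(RT) = -45600/(8.314 × 288) = -19.04418
Step 4: k = 2.75e+10 × exp(-19.04418)
Step 5: k = 2.75e+10 × 5.36065e-09 = 1.4742e+02 s⁻¹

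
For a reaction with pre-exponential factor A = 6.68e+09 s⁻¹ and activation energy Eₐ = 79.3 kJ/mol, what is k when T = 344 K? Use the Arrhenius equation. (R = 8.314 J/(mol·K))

6.07e-03 s⁻¹

Step 1: Use the Arrhenius equation: k = A × exp(-Eₐ/RT)
Step 2: Convert Eₐ to J/mol: 79.3 kJ/mol = 79300 J/mol
Step 3: Calculate the exponent: -Eₐ/(RT) = -79300/(8.314 × 344) = -27.72712
Step 4: k = 6.68e+09 × exp(-27.72712)
Step 5: k = 6.68e+09 × 9.08374e-13 = 6.0679e-03 s⁻¹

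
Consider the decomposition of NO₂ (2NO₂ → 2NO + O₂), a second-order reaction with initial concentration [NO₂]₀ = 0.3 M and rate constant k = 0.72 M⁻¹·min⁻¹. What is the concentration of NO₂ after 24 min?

0.04851 M

Step 1: For a second-order reaction: 1/[NO₂] = 1/[NO₂]₀ + kt
Step 2: 1/[NO₂] = 1/0.3 + 0.72 × 24
Step 3: 1/[NO₂] = 3.333 + 17.28 = 20.61
Step 4: [NO₂] = 1/20.61 = 0.04851 M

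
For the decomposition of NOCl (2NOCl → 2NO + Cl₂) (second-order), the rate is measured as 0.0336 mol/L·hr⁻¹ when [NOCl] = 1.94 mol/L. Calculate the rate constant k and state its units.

0.008928 (mol/L)⁻¹·hr⁻¹

Step 1: rate = k[NOCl]^2, so k = rate / [NOCl]^2.
Step 2: k = 0.0336 / (1.94)^2 = 0.0336 / 3.764.
Step 3: k = 0.008928 (mol/L)⁻¹·hr⁻¹.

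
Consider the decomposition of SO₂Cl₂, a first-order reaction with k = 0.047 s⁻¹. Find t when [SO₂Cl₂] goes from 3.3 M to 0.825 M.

29.5 s

Step 1: For first-order: t = ln([SO₂Cl₂]₀/[SO₂Cl₂])/k
Step 2: t = ln(3.3/0.825)/0.047
Step 3: t = ln(4)/0.047
Step 4: t = 1.386/0.047 = 29.5 s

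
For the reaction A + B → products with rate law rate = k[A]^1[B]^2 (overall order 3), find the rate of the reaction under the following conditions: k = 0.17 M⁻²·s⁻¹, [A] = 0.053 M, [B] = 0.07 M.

4.415e-05 M/s

Step 1: The rate law is rate = k[A]^1[B]^2, overall order = 1+2 = 3
Step 2: Substitute values: rate = 0.17 × (0.053)^1 × (0.07)^2
Step 3: rate = 0.17 × 0.053 × 0.0049 = 4.4149e-05 M/s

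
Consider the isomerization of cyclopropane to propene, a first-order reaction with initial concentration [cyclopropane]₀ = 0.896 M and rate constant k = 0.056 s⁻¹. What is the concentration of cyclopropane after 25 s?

0.221 M

Step 1: For a first-order reaction: [cyclopropane] = [cyclopropane]₀ × e^(-kt)
Step 2: [cyclopropane] = 0.896 × e^(-0.056 × 25)
Step 3: [cyclopropane] = 0.896 × e^(-1.4)
Step 4: [cyclopropane] = 0.896 × 0.246597 = 0.221 M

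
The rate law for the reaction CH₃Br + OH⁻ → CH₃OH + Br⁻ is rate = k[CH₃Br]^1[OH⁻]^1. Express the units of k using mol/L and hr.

(mol/L)⁻¹·hr⁻¹

Step 1: Overall order = 1 + 1 = 2.
Step 2: rate has units mol/L·hr⁻¹; [CH₃Br]^1[OH⁻]^1 has units (mol/L)^2.
Step 3: k = rate/([CH₃Br]^1[OH⁻]^1), so units of k = (mol/L)^(1-2)·hr⁻¹ = (mol/L)⁻¹·hr⁻¹.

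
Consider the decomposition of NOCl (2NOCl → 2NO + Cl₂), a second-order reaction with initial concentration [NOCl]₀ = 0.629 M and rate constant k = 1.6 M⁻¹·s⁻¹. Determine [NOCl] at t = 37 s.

0.01645 M

Step 1: For a second-order reaction: 1/[NOCl] = 1/[NOCl]₀ + kt
Step 2: 1/[NOCl] = 1/0.629 + 1.6 × 37
Step 3: 1/[NOCl] = 1.59 + 59.2 = 60.79
Step 4: [NOCl] = 1/60.79 = 0.01645 M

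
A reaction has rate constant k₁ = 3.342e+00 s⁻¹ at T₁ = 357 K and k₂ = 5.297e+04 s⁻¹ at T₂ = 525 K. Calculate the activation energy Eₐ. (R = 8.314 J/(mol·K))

89.7 kJ/mol

Step 1: Use the two-temperature Arrhenius form: ln(k₂/k₁) = -Eₐ/R × (1/T₂ - 1/T₁)
Step 2: ln(k₂/k₁) = ln(5.297e+04/3.342e+00) = ln(15849.8) = 9.67091
Step 3: 1/T₂ - 1/T₁ = 1/525 - 1/357 = -8.963585e-04 K⁻¹
Step 4: Eₐ = -R × ln(k₂/k₁) / (1/T₂ - 1/T₁) = -8.314 × 9.67091 / -8.963585e-04
Step 5: Eₐ = 8.9701e+04 J/mol = 89.7 kJ/mol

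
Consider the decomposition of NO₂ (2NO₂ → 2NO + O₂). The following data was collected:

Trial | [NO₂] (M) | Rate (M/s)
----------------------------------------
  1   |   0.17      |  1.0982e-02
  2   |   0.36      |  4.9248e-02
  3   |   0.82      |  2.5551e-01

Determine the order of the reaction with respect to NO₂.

second order (2)

Step 1: Compare trials to find order n where rate₂/rate₁ = ([NO₂]₂/[NO₂]₁)^n
Step 2: rate₂/rate₁ = 4.9248e-02/1.0982e-02 = 4.484
Step 3: [NO₂]₂/[NO₂]₁ = 0.36/0.17 = 2.118
Step 4: n = ln(4.484)/ln(2.118) = 2.00 ≈ 2
Step 5: The reaction is second order in NO₂.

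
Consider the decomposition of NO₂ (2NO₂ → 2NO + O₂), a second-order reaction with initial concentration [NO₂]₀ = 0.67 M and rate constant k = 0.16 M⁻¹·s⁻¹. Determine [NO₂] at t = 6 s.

0.4077 M

Step 1: For a second-order reaction: 1/[NO₂] = 1/[NO₂]₀ + kt
Step 2: 1/[NO₂] = 1/0.67 + 0.16 × 6
Step 3: 1/[NO₂] = 1.493 + 0.96 = 2.453
Step 4: [NO₂] = 1/2.453 = 0.4077 M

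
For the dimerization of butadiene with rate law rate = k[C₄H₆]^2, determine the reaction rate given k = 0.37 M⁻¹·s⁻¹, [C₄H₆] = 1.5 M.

0.8325 M/s

Step 1: Identify the rate law: rate = k[C₄H₆]^2
Step 2: Substitute values: rate = 0.37 × (1.5)^2
Step 3: Calculate: rate = 0.37 × 2.25 = 0.8325 M/s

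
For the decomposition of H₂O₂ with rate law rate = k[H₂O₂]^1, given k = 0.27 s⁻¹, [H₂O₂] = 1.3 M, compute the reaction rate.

0.351 M/s

Step 1: Identify the rate law: rate = k[H₂O₂]^1
Step 2: Substitute values: rate = 0.27 × (1.3)^1
Step 3: Calculate: rate = 0.27 × 1.3 = 0.351 M/s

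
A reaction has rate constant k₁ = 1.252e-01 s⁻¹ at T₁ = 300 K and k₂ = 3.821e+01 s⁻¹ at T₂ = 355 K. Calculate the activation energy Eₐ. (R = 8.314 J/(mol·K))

92.1 kJ/mol

Step 1: Use the two-temperature Arrhenius form: ln(k₂/k₁) = -Eₐ/R × (1/T₂ - 1/T₁)
Step 2: ln(k₂/k₁) = ln(3.821e+01/1.252e-01) = ln(305.192) = 5.72094
Step 3: 1/T₂ - 1/T₁ = 1/355 - 1/300 = -5.164319e-04 K⁻¹
Step 4: Eₐ = -R × ln(k₂/k₁) / (1/T₂ - 1/T₁) = -8.314 × 5.72094 / -5.164319e-04
Step 5: Eₐ = 9.2101e+04 J/mol = 92.1 kJ/mol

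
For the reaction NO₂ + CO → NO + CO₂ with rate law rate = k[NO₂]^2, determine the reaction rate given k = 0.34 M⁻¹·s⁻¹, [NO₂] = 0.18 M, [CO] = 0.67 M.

0.01102 M/s

Step 1: The rate law is rate = k[NO₂]^2
Step 2: Note that the rate does not depend on [CO] (zero order in CO).
Step 3: rate = 0.34 × (0.18)^2 = 0.011016 M/s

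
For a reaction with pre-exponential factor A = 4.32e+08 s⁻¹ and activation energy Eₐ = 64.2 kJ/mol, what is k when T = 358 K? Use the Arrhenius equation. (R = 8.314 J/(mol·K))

1.85e-01 s⁻¹

Step 1: Use the Arrhenius equation: k = A × exp(-Eₐ/RT)
Step 2: Convert Eₐ to J/mol: 64.2 kJ/mol = 64200 J/mol
Step 3: Calculate the exponent: -Eₐ/(RT) = -64200/(8.314 × 358) = -21.56959
Step 4: k = 4.32e+08 × exp(-21.56959)
Step 5: k = 4.32e+08 × 4.28989e-10 = 1.8532e-01 s⁻¹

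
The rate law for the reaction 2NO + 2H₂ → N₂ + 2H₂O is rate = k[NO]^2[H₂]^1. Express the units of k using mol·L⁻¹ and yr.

(mol·L⁻¹)⁻²·yr⁻¹

Step 1: Overall order = 2 + 1 = 3.
Step 2: rate has units mol·L⁻¹·yr⁻¹; [NO]^2[H₂]^1 has units (mol·L⁻¹)^3.
Step 3: k = rate/([NO]^2[H₂]^1), so units of k = (mol·L⁻¹)^(1-3)·yr⁻¹ = (mol·L⁻¹)⁻²·yr⁻¹.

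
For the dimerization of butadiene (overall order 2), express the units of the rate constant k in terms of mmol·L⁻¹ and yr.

(mmol·L⁻¹)⁻¹·yr⁻¹

Step 1: For overall order n, rate = k × (concentration)^n.
Step 2: Rate has units mmol·L⁻¹·yr⁻¹; concentration term has units (mmol·L⁻¹)^2.
Step 3: k = rate / (concentration)^n, so units of k = (mmol·L⁻¹)^(1-2)·yr⁻¹ = (mmol·L⁻¹)⁻¹·yr⁻¹.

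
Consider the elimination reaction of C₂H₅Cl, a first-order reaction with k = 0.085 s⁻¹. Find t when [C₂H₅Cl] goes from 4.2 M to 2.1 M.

8.155 s

Step 1: For first-order: t = ln([C₂H₅Cl]₀/[C₂H₅Cl])/k
Step 2: t = ln(4.2/2.1)/0.085
Step 3: t = ln(2)/0.085
Step 4: t = 0.6931/0.085 = 8.155 s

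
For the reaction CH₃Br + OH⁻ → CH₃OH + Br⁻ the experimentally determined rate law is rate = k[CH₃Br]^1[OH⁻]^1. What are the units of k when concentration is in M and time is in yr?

M⁻¹·yr⁻¹

Step 1: Overall order = 1 + 1 = 2.
Step 2: rate has units M·yr⁻¹; [CH₃Br]^1[OH⁻]^1 has units M^2.
Step 3: k = rate/([CH₃Br]^1[OH⁻]^1), so units of k = M^(1-2)·yr⁻¹ = M⁻¹·yr⁻¹.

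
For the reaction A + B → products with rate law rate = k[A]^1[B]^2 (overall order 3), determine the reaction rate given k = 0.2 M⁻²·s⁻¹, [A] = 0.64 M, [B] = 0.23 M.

0.006771 M/s

Step 1: The rate law is rate = k[A]^1[B]^2, overall order = 1+2 = 3
Step 2: Substitute values: rate = 0.2 × (0.64)^1 × (0.23)^2
Step 3: rate = 0.2 × 0.64 × 0.0529 = 0.0067712 M/s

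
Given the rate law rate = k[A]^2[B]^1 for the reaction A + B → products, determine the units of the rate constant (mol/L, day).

(mol/L)⁻²·day⁻¹

Step 1: Overall order = 2 + 1 = 3.
Step 2: rate has units mol/L·day⁻¹; [A]^2[B]^1 has units (mol/L)^3.
Step 3: k = rate/([A]^2[B]^1), so units of k = (mol/L)^(1-3)·day⁻¹ = (mol/L)⁻²·day⁻¹.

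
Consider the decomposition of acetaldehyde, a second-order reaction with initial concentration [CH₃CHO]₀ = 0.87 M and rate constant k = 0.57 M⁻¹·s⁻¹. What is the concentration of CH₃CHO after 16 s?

0.09738 M

Step 1: For a second-order reaction: 1/[CH₃CHO] = 1/[CH₃CHO]₀ + kt
Step 2: 1/[CH₃CHO] = 1/0.87 + 0.57 × 16
Step 3: 1/[CH₃CHO] = 1.149 + 9.12 = 10.27
Step 4: [CH₃CHO] = 1/10.27 = 0.09738 M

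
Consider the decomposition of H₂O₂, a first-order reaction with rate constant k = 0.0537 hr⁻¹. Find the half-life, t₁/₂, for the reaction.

12.91 hr

Step 1: For a first-order reaction, t₁/₂ = ln(2)/k
Step 2: t₁/₂ = ln(2)/0.0537
Step 3: t₁/₂ = 0.6931/0.0537 = 12.91 hr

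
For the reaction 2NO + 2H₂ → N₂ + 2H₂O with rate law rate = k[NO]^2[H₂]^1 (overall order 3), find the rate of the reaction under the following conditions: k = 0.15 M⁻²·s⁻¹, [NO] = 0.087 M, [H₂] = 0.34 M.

0.000386 M/s

Step 1: The rate law is rate = k[NO]^2[H₂]^1, overall order = 2+1 = 3
Step 2: Substitute values: rate = 0.15 × (0.087)^2 × (0.34)^1
Step 3: rate = 0.15 × 0.007569 × 0.34 = 0.000386019 M/s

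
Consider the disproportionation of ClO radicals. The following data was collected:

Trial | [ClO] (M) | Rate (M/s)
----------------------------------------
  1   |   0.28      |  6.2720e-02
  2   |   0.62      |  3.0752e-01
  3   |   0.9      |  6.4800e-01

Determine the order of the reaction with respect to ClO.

second order (2)

Step 1: Compare trials to find order n where rate₂/rate₁ = ([ClO]₂/[ClO]₁)^n
Step 2: rate₂/rate₁ = 3.0752e-01/6.2720e-02 = 4.903
Step 3: [ClO]₂/[ClO]₁ = 0.62/0.28 = 2.214
Step 4: n = ln(4.903)/ln(2.214) = 2.00 ≈ 2
Step 5: The reaction is second order in ClO.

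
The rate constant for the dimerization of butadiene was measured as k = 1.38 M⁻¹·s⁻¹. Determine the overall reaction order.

second order (2)

Step 1: The units of k for an nth-order reaction are (concentration)^(1-n)·(time)⁻¹.
Step 2: Here k has units M⁻¹·s⁻¹, so the concentration exponent is -1.
Step 3: 1 - n = -1 ⇒ n = 2. The reaction is second order.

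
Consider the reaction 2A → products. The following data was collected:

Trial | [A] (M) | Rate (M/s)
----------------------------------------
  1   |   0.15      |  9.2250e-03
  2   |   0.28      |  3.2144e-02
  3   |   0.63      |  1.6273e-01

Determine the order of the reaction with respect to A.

second order (2)

Step 1: Compare trials to find order n where rate₂/rate₁ = ([A]₂/[A]₁)^n
Step 2: rate₂/rate₁ = 3.2144e-02/9.2250e-03 = 3.484
Step 3: [A]₂/[A]₁ = 0.28/0.15 = 1.867
Step 4: n = ln(3.484)/ln(1.867) = 2.00 ≈ 2
Step 5: The reaction is second order in A.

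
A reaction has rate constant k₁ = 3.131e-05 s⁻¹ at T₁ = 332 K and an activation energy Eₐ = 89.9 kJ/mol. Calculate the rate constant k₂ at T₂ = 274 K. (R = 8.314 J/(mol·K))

3.173e-08 s⁻¹

Step 1: Use the two-temperature Arrhenius form: ln(k₂/k₁) = -Eₐ/R × (1/T₂ - 1/T₁)
Step 2: Convert Eₐ to J/mol: 89.9 kJ/mol = 89900 J/mol
Step 3: 1/T₂ - 1/T₁ = 1/274 - 1/332 = 6.375868e-04 K⁻¹
Step 4: ln(k₂/k₁) = -89900/8.314 × 6.375868e-04 = -6.89428
Step 5: k₂ = k₁ × exp(-6.89428) = 3.131e-05 × 1.01357e-03 = 3.173e-08 s⁻¹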